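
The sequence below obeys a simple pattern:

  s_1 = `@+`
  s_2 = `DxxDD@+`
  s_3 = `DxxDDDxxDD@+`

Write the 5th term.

The strings grow by a fixed prefix DxxDD each time.
From DxxDDDxxDD@+, 2 further steps: DxxDDDxxDD@+ → DxxDDDxxDDDxxDD@+ → (answer).

DxxDDDxxDDDxxDDDxxDD@+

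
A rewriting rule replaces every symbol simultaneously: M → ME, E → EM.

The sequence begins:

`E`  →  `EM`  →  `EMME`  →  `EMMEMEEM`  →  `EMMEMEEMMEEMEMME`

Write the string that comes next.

EMMEMEEMMEEMEMMEMEEMEMMEEMMEMEEM

φ(EMMEMEEMMEEMEMME) expands symbol-by-symbol to EM ME ME EM ME EM EM ME ME EM EM ME EM ME ME EM; joining the 16 pieces gives the next term.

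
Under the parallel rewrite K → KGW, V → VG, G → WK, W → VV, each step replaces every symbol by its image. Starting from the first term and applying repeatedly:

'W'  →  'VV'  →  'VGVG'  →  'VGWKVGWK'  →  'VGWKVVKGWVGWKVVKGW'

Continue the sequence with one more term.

Applying the rule to each of the 18 symbols of VGWKVVKGWVGWKVVKGW gives the pieces VG WK VV KGW VG VG KGW WK VV VG WK VV KGW VG VG KGW WK VV, which concatenate to the answer.

VGWKVVKGWVGVGKGWWKVVVGWKVVKGWVGVGKGWWKVV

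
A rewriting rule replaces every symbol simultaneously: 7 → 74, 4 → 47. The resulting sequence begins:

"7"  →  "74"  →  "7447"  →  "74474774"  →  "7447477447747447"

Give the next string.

Rewriting the 16 symbols of 7447477447747447 one by one yields 74 47 47 74 47 74 74 47 47 74 74 47 74 47 47 74; concatenated:

74474774477474474774744774474774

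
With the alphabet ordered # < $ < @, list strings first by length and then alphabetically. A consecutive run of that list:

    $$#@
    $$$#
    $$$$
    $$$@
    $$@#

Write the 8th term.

Stepping forward 3 times from $$@#: $$@# → $$@$ → $$@@, then the target.

$@##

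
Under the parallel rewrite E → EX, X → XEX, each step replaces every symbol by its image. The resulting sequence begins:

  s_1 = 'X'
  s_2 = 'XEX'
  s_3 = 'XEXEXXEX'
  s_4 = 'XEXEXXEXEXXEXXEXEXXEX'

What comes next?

XEXEXXEXEXXEXXEXEXXEXEXXEXXEXEXXEXXEXEXXEXEXXEXXEXEXXEX

Replace each of the 21 characters of XEXEXXEXEXXEXXEXEXXEX in place — XEX EX XEX EX XEX XEX EX XEX EX XEX XEX EX XEX XEX EX XEX EX XEX XEX EX XEX — and concatenate.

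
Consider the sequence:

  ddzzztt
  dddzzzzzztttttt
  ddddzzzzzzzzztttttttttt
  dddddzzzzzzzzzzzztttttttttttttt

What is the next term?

Term n consists of n+1 d's, followed by 3n z's, followed by 4n-2 t's (n = 1, 2, …).
Setting n = 5 gives 6, 15, 18 characters in each block.

ddddddzzzzzzzzzzzzzzztttttttttttttttttt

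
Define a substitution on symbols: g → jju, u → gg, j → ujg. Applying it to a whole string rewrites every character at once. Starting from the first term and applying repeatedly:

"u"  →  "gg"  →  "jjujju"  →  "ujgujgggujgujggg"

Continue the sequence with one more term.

φ(ujgujgggujgujggg) expands symbol-by-symbol to gg ujg jju gg ujg jju jju jju gg ujg jju gg ujg jju jju jju; joining the 16 pieces gives the next term.

ggujgjjuggujgjjujjujjuggujgjjuggujgjjujjujju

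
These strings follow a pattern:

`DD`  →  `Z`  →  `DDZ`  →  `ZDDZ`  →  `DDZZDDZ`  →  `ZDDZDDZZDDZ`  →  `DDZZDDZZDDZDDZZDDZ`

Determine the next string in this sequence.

This is a Fibonacci-style word recurrence s(k) = s(k−2)·s(k−1): e.g. DD·Z = DDZ.
Continuing: ZDDZDDZZDDZ · DDZZDDZZDDZDDZZDDZ gives term 8.

ZDDZDDZZDDZDDZZDDZZDDZDDZZDDZ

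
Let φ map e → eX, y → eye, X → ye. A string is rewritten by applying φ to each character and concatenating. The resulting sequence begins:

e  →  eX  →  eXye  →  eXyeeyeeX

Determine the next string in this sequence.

Rewriting each symbol of eXyeeyeeX: e→eX, X→ye, y→eye, e→eX, e→eX, y→eye, e→eX, e→eX, X→ye, which concatenates to eX ye eye eX eX eye eX eX ye.

eXyeeyeeXeXeyeeXeXye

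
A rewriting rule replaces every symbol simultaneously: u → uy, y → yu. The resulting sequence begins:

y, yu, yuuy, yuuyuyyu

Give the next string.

Rewriting each symbol of yuuyuyyu: y→yu, u→uy, u→uy, y→yu, u→uy, y→yu, y→yu, u→uy, which concatenates to yu uy uy yu uy yu yu uy.

yuuyuyyuuyyuyuuy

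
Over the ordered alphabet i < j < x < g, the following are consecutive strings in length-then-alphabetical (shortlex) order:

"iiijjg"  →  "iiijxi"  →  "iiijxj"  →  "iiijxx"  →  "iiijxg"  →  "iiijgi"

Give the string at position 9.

iiijgg

Continuing the enumeration 3 steps past iiijgi: iiijgi → iiijgj → iiijgx → (answer).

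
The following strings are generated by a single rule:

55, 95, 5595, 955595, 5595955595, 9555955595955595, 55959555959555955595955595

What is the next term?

955595559595559555959555959555955595955595

This is a Fibonacci-style word recurrence s(k) = s(k−2)·s(k−1): e.g. 55·95 = 5595.
The next term joins 9555955595955595 and 55959555959555955595955595.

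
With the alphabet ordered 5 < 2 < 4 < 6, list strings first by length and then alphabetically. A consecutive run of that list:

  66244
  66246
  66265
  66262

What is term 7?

Continuing the enumeration 3 steps past 66262: 66262 → 66264 → 66266 → (answer).

66455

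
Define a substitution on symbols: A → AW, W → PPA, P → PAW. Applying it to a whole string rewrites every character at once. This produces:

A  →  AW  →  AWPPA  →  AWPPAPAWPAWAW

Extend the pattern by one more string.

Rewriting the 13 symbols of AWPPAPAWPAWAW one by one yields AW PPA PAW PAW AW PAW AW PPA PAW AW PPA AW PPA; concatenated:

AWPPAPAWPAWAWPAWAWPPAPAWAWPPAAWPPA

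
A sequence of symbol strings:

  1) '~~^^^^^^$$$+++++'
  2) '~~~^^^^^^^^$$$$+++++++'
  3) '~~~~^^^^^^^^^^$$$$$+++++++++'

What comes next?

Reading off run lengths: ~ runs 2, 3, 4; ^ runs 6, 8, 10; $ runs 3, 4, 5; + runs 5, 7, 9 — each is linear in n, where the shown terms are n = 2, 3, 4.
Setting n = 5 gives 5, 12, 6, 11 characters in each block.

~~~~~^^^^^^^^^^^^$$$$$$+++++++++++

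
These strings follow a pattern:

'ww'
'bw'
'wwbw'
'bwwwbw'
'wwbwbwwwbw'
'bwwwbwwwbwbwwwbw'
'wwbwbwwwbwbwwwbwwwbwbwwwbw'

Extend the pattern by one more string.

bwwwbwwwbwbwwwbwwwbwbwwwbwbwwwbwwwbwbwwwbw

From term 3 onward, concatenate the second-to-last term with the last: ww·bw = wwbw, bw·wwbw = bwwwbw, …
Continuing: bwwwbwwwbwbwwwbw · wwbwbwwwbwbwwwbwwwbwbwwwbw gives term 8.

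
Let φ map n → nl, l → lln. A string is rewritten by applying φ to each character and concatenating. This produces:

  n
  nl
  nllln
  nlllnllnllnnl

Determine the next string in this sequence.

Applying the rule to each of the 13 symbols of nlllnllnllnnl gives the pieces nl lln lln lln nl lln lln nl lln lln nl nl lln, which concatenate to the answer.

nlllnllnllnnlllnllnnlllnllnnlnllln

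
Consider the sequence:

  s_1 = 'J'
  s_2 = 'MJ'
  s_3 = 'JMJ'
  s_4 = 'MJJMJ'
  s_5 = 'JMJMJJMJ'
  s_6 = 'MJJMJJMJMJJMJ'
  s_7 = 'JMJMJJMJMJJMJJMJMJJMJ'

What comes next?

MJJMJJMJMJJMJJMJMJJMJMJJMJJMJMJJMJ

From term 3 onward, concatenate the second-to-last term with the last: J·MJ = JMJ, MJ·JMJ = MJJMJ, …
So term 8 is MJJMJJMJMJJMJ·JMJMJJMJMJJMJJMJMJJMJ.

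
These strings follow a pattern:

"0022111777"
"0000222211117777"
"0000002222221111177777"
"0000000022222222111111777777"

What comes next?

0000000000222222222211111117777777

Term n consists of 2n 0's, followed by 2n 2's, followed by n+2 1's, followed by n+2 7's (n = 1, 2, …).
At n = 5 the blocks have lengths 10, 10, 7, 7.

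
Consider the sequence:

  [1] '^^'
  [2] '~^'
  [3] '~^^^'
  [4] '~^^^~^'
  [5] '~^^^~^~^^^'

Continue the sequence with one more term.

~^^^~^~^^^~^^^~^

Each term (from the third on) is the previous term followed by the one before it: term 3 = ~^·^^ = ~^^^.
Continuing: ~^^^~^~^^^ · ~^^^~^ gives term 6.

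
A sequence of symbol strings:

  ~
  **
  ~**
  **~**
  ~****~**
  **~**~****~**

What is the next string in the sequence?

~****~****~**~****~**

This is a Fibonacci-style word recurrence s(k) = s(k−2)·s(k−1): e.g. ~·** = ~**.
So term 7 is ~****~**·**~**~****~**.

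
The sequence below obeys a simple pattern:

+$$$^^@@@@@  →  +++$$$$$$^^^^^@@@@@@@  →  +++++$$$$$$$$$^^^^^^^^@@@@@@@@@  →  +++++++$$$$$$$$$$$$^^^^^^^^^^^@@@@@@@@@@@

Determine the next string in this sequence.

Reading off run lengths: + runs 1, 3, 5, 7; $ runs 3, 6, 9, 12; ^ runs 2, 5, 8, 11; @ runs 5, 7, 9, 11 — each is linear in n (n = 1, 2, …).
Setting n = 5 gives 9, 15, 14, 13 characters in each block.

+++++++++$$$$$$$$$$$$$$$^^^^^^^^^^^^^^@@@@@@@@@@@@@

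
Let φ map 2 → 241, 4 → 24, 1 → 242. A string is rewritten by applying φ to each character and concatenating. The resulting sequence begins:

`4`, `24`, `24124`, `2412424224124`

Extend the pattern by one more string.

Rewriting the 13 symbols of 2412424224124 one by one yields 241 24 242 241 24 241 24 241 241 24 242 241 24; concatenated:

2412424224124241242412412424224124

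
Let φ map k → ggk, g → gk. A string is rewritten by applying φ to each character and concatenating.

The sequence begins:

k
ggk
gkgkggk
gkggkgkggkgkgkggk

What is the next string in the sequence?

Rewriting the 17 symbols of gkggkgkggkgkgkggk one by one yields gk ggk gk gk ggk gk ggk gk gk ggk gk ggk gk ggk gk gk ggk; concatenated:

gkggkgkgkggkgkggkgkgkggkgkggkgkggkgkgkggk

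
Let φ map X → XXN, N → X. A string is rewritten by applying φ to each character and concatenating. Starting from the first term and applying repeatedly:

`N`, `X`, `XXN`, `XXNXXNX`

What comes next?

XXNXXNXXXNXXNXXXN

Apply φ to XXNXXNX symbol by symbol: X→XXN, X→XXN, N→X, X→XXN, X→XXN, N→X, X→XXN; joined: XXN XXN X XXN XXN X XXN.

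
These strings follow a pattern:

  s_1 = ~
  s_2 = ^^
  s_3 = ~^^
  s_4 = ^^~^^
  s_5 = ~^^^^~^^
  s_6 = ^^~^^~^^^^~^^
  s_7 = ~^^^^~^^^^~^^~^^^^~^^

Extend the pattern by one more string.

^^~^^~^^^^~^^~^^^^~^^^^~^^~^^^^~^^

Each term (from the third on) is the two preceding terms concatenated in order: term 3 = ~·^^ = ~^^.
The next term joins ^^~^^~^^^^~^^ and ~^^^^~^^^^~^^~^^^^~^^.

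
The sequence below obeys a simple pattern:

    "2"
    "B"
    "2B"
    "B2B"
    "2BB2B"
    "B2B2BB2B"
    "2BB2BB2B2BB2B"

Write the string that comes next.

Each term (from the third on) is the two preceding terms concatenated in order: term 3 = 2·B = 2B.
Continuing: B2B2BB2B · 2BB2BB2B2BB2B gives term 8.

B2B2BB2B2BB2BB2B2BB2B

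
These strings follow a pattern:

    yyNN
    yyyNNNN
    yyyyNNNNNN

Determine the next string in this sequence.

Term n consists of n+1 y's, followed by 2n N's (n = 1, 2, …).
For the next term, n = 4, so the run lengths are 5, 8.

yyyyyNNNNNNNN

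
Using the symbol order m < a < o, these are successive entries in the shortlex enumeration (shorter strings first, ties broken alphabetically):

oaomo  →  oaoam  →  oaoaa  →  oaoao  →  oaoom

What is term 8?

Advancing 3 positions from oaoom through oaoom → oaooa → oaooo reaches term 8.

oommm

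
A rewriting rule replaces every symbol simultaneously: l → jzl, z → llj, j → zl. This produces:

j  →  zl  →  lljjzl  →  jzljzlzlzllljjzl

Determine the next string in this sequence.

Rewriting the 16 symbols of jzljzlzlzllljjzl one by one yields zl llj jzl zl llj jzl llj jzl llj jzl jzl jzl zl zl llj jzl; concatenated:

zllljjzlzllljjzllljjzllljjzljzljzlzlzllljjzl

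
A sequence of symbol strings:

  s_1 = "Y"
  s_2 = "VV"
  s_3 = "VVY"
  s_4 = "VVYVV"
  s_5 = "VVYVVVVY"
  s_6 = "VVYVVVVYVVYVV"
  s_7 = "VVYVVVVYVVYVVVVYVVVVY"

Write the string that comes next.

VVYVVVVYVVYVVVVYVVVVYVVYVVVVYVVYVV

This is a Fibonacci-style word recurrence s(k) = s(k−1)·s(k−2): e.g. VV·Y = VVY.
So term 8 is VVYVVVVYVVYVVVVYVVVVY·VVYVVVVYVVYVV.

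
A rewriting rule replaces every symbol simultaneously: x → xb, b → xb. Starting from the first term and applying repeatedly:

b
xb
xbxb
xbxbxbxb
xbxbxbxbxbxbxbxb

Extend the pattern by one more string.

Rewriting the 16 symbols of xbxbxbxbxbxbxbxb one by one yields xb xb xb xb xb xb xb xb xb xb xb xb xb xb xb xb; concatenated:

xbxbxbxbxbxbxbxbxbxbxbxbxbxbxbxb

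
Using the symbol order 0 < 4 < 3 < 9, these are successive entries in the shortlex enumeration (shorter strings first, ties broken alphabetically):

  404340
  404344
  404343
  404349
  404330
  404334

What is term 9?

404390

Advancing 3 positions from 404334 through 404334 → 404333 → 404339 reaches term 9.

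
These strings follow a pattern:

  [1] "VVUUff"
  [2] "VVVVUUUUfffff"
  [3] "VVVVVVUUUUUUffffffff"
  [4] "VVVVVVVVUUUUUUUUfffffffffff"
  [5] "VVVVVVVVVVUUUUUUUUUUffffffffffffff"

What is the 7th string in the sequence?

Reading off run lengths: V runs 2, 4, 6, 8, 10; U runs 2, 4, 6, 8, 10; f runs 2, 5, 8, 11, 14 — each is linear in n (n = 1, 2, …).
At n = 7 the blocks have lengths 14, 14, 20.

VVVVVVVVVVVVVVUUUUUUUUUUUUUUffffffffffffffffffff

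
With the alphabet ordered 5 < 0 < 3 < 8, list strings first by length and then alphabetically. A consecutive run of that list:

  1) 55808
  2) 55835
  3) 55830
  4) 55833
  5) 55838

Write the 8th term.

Stepping forward 3 times from 55838: 55838 → 55885 → 55880, then the target.

55883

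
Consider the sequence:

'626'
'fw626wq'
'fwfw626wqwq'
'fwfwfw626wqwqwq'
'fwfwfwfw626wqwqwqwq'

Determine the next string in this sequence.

fwfwfwfwfw626wqwqwqwqwq

s(k+1) = fw·s(k)·wq, so each term gains fw as a prefix and wq as a suffix.
So the next term is fw·fwfwfwfw626wqwqwqwq·wq.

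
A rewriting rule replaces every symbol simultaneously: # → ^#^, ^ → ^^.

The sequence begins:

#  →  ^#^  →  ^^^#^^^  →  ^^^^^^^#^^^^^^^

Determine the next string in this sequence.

φ(^^^^^^^#^^^^^^^) expands symbol-by-symbol to ^^ ^^ ^^ ^^ ^^ ^^ ^^ ^#^ ^^ ^^ ^^ ^^ ^^ ^^ ^^; joining the 15 pieces gives the next term.

^^^^^^^^^^^^^^^#^^^^^^^^^^^^^^^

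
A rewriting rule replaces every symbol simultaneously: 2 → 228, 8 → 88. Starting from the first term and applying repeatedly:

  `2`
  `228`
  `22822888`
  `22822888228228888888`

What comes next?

228228882282288888882282288822822888888888888888

Replace each of the 20 characters of 22822888228228888888 in place — 228 228 88 228 228 88 88 88 228 228 88 228 228 88 88 88 88 88 88 88 — and concatenate.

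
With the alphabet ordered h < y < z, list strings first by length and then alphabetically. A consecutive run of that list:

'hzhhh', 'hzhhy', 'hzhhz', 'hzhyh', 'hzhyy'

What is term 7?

Advancing 2 positions from hzhyy through hzhyy → hzhyz reaches term 7.

hzhzh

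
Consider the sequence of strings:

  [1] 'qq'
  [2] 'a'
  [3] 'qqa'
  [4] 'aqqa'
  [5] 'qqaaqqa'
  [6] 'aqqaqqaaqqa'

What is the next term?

This is a Fibonacci-style word recurrence s(k) = s(k−2)·s(k−1): e.g. qq·a = qqa.
The next term joins qqaaqqa and aqqaqqaaqqa.

qqaaqqaaqqaqqaaqqa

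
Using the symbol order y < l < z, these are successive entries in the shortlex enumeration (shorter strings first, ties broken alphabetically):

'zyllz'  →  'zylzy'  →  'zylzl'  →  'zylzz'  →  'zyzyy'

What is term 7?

Stepping forward 2 times from zyzyy: zyzyy → zyzyl, then the target.

zyzyz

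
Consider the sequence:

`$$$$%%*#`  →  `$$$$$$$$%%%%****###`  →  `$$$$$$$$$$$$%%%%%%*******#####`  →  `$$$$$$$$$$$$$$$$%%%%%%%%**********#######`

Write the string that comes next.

$$$$$$$$$$$$$$$$$$$$%%%%%%%%%%*************#########

Term n consists of 4n $'s, followed by 2n %'s, followed by 3n-2 *'s, followed by 2n-1 #'s (n = 1, 2, …).
For the next term, n = 5, so the run lengths are 20, 10, 13, 9.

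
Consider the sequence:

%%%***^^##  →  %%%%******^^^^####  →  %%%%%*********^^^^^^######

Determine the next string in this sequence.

The n-th term is n+2 %'s then 3n *'s then 2n ^'s then 2n #'s (n = 1, 2, …).
At n = 4 the blocks have lengths 6, 12, 8, 8.

%%%%%%************^^^^^^^^########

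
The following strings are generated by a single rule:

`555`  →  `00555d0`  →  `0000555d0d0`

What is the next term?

s(k+1) = 00·s(k)·d0, so each term gains 00 as a prefix and d0 as a suffix.
One more step from 0000555d0d0 gives the answer.

000000555d0d0d0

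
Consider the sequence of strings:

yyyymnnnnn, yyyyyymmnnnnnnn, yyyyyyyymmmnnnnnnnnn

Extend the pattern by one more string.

yyyyyyyyyymmmmnnnnnnnnnnn

Reading off run lengths: y runs 4, 6, 8; m runs 1, 2, 3; n runs 5, 7, 9 — each is linear in n, where the shown terms are n = 2, 3, 4.
For the next term, n = 5, so the run lengths are 10, 4, 11.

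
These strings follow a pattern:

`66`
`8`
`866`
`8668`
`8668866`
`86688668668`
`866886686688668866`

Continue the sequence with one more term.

Each term (from the third on) is the previous term followed by the one before it: term 3 = 8·66 = 866.
So term 8 is 866886686688668866·86688668668.

86688668668866886686688668668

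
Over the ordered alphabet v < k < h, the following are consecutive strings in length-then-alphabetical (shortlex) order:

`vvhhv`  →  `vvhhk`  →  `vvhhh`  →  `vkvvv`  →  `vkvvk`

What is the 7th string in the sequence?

vkvkv

Advancing 2 positions from vkvvk through vkvvk → vkvvh reaches term 7.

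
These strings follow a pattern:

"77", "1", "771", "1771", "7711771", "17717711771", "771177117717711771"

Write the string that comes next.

17717711771771177117717711771

Each term (from the third on) is the two preceding terms concatenated in order: term 3 = 77·1 = 771.
The next term joins 17717711771 and 771177117717711771.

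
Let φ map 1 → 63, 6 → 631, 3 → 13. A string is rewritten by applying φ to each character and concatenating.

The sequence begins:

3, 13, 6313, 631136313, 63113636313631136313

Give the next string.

631136363136311363113631363113636313631136313

Applying the rule to each of the 20 symbols of 63113636313631136313 gives the pieces 631 13 63 63 13 631 13 631 13 63 13 631 13 63 63 13 631 13 63 13, which concatenate to the answer.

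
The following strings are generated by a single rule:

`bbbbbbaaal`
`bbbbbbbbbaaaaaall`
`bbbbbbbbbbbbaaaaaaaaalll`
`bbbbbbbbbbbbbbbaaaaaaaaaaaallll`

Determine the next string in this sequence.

Each string has the form b^{3n+3} a^{3n} l^{n} (n = 1, 2, …).
At n = 5 the blocks have lengths 18, 15, 5.

bbbbbbbbbbbbbbbbbbaaaaaaaaaaaaaaalllll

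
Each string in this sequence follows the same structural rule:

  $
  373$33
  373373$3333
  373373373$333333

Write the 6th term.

s(k+1) = 373·s(k)·33, so each term gains 373 as a prefix and 33 as a suffix.
From 373373373$333333, 2 further steps: 373373373$333333 → 373373373373$33333333 → (answer).

373373373373373$3333333333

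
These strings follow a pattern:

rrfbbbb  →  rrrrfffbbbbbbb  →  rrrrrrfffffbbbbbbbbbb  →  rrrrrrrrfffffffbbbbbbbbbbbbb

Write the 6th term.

Term n consists of 2n r's, followed by 2n-1 f's, followed by 3n+1 b's (n = 1, 2, …).
For term 6, n = 6, so the run lengths are 12, 11, 19.

rrrrrrrrrrrrfffffffffffbbbbbbbbbbbbbbbbbbb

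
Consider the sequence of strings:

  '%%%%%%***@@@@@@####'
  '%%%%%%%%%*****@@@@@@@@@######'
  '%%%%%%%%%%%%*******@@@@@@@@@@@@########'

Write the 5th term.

Term n consists of 3n %'s, followed by 2n-1 *'s, followed by 3n @'s, followed by 2n #'s, where the shown terms are n = 2, 3, 4.
For term 5, n = 6, so the run lengths are 18, 11, 18, 12.

%%%%%%%%%%%%%%%%%%***********@@@@@@@@@@@@@@@@@@############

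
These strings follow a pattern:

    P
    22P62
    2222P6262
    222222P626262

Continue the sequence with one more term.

22222222P62626262

Every step adds 22 to the front and 62 to the end of the previous string.
So the next term is 22·222222P626262·62.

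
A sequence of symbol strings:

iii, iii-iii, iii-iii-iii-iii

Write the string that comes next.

Each string is two copies of the previous one joined by '-'.
So the next term is two copies of iii-iii-iii-iii with '-' between the halves.

iii-iii-iii-iii-iii-iii-iii-iii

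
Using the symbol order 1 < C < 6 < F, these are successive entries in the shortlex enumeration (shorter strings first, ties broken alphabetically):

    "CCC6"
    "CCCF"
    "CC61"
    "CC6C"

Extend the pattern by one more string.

CC66

Find the rightmost character of CC6C below F, bump it to the next letter, and reset everything to its right to 1.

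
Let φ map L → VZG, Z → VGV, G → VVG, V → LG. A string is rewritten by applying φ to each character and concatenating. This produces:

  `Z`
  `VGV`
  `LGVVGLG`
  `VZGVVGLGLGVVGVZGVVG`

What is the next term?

LGVGVVVGLGLGVVGVZGVVGVZGVVGLGLGVVGLGVGVVVGLGLGVVG

Replace each of the 19 characters of VZGVVGLGLGVVGVZGVVG in place — LG VGV VVG LG LG VVG VZG VVG VZG VVG LG LG VVG LG VGV VVG LG LG VVG — and concatenate.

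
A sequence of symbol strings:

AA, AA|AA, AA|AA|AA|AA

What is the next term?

Each string is two copies of the previous one joined by '|'.
One more doubling of AA|AA|AA|AA gives the answer.

AA|AA|AA|AA|AA|AA|AA|AA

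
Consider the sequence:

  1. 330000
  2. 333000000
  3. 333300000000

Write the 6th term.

Term n consists of n 3's, followed by 2n 0's, where the shown terms are n = 2, 3, 4.
Setting n = 7 gives 7, 14 characters in each block.

333333300000000000000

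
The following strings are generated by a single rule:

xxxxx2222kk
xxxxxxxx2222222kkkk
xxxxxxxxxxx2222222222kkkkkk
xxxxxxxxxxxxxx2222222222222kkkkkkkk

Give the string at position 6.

The n-th term is 3n+2 x's then 3n+1 2's then 2n k's (n = 1, 2, …).
Setting n = 6 gives 20, 19, 12 characters in each block.

xxxxxxxxxxxxxxxxxxxx2222222222222222222kkkkkkkkkkkk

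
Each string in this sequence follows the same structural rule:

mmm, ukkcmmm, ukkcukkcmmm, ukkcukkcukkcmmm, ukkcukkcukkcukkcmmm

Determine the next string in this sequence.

The strings grow by a fixed prefix ukkc each time.
Applying this once more to ukkcukkcukkcukkcmmm:

ukkcukkcukkcukkcukkcmmm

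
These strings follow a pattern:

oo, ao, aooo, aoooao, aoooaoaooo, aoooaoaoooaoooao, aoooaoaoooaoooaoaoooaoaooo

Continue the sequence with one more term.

This is a Fibonacci-style word recurrence s(k) = s(k−1)·s(k−2): e.g. ao·oo = aooo.
The next term joins aoooaoaoooaoooaoaoooaoaooo and aoooaoaoooaoooao.

aoooaoaoooaoooaoaoooaoaoooaoooaoaoooaoooao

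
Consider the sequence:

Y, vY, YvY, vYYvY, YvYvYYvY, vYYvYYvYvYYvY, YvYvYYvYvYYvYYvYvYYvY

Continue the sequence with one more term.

vYYvYYvYvYYvYYvYvYYvYvYYvYYvYvYYvY

This is a Fibonacci-style word recurrence s(k) = s(k−2)·s(k−1): e.g. Y·vY = YvY.
So term 8 is vYYvYYvYvYYvY·YvYvYYvYvYYvYYvYvYYvY.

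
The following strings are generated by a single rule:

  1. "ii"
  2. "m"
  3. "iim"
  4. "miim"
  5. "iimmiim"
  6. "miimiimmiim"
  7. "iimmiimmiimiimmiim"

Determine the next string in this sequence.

From term 3 onward, concatenate the second-to-last term with the last: ii·m = iim, m·iim = miim, …
Continuing: miimiimmiim · iimmiimmiimiimmiim gives term 8.

miimiimmiimiimmiimmiimiimmiim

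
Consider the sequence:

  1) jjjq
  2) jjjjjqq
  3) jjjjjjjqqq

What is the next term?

Each string has the form j^{2n+1} q^{n} (n = 1, 2, …).
Setting n = 4 gives 9, 4 characters in each block.

jjjjjjjjjqqqq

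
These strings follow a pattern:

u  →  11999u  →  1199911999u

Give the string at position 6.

1199911999119991199911999u

Every step adds 11999 at the front: s(k+1) = 11999·s(k).
From 1199911999u, 3 further steps: 1199911999u → 119991199911999u → 11999119991199911999u → (answer).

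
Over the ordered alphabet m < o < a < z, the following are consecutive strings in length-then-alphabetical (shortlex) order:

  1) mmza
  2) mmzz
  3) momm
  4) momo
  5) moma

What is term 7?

Advancing 2 positions from moma through moma → momz reaches term 7.

moom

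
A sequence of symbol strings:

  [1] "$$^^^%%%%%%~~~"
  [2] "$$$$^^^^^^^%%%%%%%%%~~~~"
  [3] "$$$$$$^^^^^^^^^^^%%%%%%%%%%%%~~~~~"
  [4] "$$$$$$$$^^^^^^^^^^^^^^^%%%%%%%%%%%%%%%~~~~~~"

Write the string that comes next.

$$$$$$$$$$^^^^^^^^^^^^^^^^^^^%%%%%%%%%%%%%%%%%%~~~~~~~

Reading off run lengths: $ runs 2, 4, 6, 8; ^ runs 3, 7, 11, 15; % runs 6, 9, 12, 15; ~ runs 3, 4, 5, 6 — each is linear in n (n = 1, 2, …).
Setting n = 5 gives 10, 19, 18, 7 characters in each block.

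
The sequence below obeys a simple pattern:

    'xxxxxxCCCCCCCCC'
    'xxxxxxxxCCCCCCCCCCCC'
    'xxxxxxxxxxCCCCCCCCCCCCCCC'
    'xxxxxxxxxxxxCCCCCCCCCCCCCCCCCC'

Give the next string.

Reading off run lengths: x runs 6, 8, 10, 12; C runs 9, 12, 15, 18 — each is linear in n, where the shown terms are n = 3, 4, 5, 6.
At n = 7 the blocks have lengths 14, 21.

xxxxxxxxxxxxxxCCCCCCCCCCCCCCCCCCCCC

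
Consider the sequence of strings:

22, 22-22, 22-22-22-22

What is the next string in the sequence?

Every step duplicates the string with '-' between the halves.
Doubling 22-22-22-22 with '-' between the halves:

22-22-22-22-22-22-22-22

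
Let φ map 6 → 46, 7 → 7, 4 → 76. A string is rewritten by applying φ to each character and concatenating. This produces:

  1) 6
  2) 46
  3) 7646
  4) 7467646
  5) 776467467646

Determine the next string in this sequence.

Rewriting each symbol of 776467467646: 7→7, 7→7, 6→46, 4→76, 6→46, 7→7, 4→76, 6→46, 7→7, 6→46, 4→76, 6→46, which concatenates to 7 7 46 76 46 7 76 46 7 46 76 46.

77467646776467467646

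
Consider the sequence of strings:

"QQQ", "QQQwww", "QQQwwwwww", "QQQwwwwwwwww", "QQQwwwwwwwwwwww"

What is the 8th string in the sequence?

Each term is the previous one with www appended.
From QQQwwwwwwwwwwww, 3 further steps: QQQwwwwwwwwwwww → QQQwwwwwwwwwwwwwww → QQQwwwwwwwwwwwwwwwwww → (answer).

QQQwwwwwwwwwwwwwwwwwwwww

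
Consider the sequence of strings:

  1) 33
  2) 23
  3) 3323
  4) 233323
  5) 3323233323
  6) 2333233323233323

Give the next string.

This is a Fibonacci-style word recurrence s(k) = s(k−2)·s(k−1): e.g. 33·23 = 3323.
Continuing: 3323233323 · 2333233323233323 gives term 7.

33232333232333233323233323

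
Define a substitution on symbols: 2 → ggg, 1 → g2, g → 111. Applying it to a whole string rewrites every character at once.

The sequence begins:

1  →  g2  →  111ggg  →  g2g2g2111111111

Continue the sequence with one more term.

Replace each of the 15 characters of g2g2g2111111111 in place — 111 ggg 111 ggg 111 ggg g2 g2 g2 g2 g2 g2 g2 g2 g2 — and concatenate.

111ggg111ggg111gggg2g2g2g2g2g2g2g2g2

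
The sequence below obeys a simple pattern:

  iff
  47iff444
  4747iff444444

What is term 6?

Each term wraps the previous one in 47 on the left and 444 on the right.
From 4747iff444444, 3 further steps: 4747iff444444 → 474747iff444444444 → 47474747iff444444444444 → (answer).

4747474747iff444444444444444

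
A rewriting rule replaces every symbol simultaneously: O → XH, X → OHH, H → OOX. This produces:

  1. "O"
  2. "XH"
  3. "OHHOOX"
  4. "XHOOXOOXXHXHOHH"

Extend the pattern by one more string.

Applying the rule to each of the 15 symbols of XHOOXOOXXHXHOHH gives the pieces OHH OOX XH XH OHH XH XH OHH OHH OOX OHH OOX XH OOX OOX, which concatenate to the answer.

OHHOOXXHXHOHHXHXHOHHOHHOOXOHHOOXXHOOXOOX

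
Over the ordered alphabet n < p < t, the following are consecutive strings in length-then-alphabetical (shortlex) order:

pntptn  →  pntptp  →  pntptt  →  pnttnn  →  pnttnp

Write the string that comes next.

Find the rightmost character of pnttnp below t, bump it to the next letter, and reset everything to its right to n.

pnttnt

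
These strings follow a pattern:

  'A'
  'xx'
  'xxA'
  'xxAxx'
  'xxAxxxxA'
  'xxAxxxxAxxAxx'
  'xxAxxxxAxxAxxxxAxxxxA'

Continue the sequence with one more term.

xxAxxxxAxxAxxxxAxxxxAxxAxxxxAxxAxx

From term 3 onward, concatenate the last term with the second-to-last: xx·A = xxA, xxA·xx = xxAxx, …
So term 8 is xxAxxxxAxxAxxxxAxxxxA·xxAxxxxAxxAxx.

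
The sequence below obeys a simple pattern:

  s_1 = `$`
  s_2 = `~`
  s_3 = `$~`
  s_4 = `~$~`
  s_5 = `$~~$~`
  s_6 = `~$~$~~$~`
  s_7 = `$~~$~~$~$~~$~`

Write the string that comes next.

~$~$~~$~$~~$~~$~$~~$~

This is a Fibonacci-style word recurrence s(k) = s(k−2)·s(k−1): e.g. $·~ = $~.
The next term joins ~$~$~~$~ and $~~$~~$~$~~$~.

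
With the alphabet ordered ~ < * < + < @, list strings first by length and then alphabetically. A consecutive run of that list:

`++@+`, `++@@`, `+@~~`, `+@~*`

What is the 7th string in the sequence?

+@*~

Stepping forward 3 times from +@~*: +@~* → +@~+ → +@~@, then the target.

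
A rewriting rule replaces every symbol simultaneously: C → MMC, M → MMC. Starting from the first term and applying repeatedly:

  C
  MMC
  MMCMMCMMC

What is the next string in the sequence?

Apply φ to MMCMMCMMC symbol by symbol: M→MMC, M→MMC, C→MMC, M→MMC, M→MMC, C→MMC, M→MMC, M→MMC, C→MMC; joined: MMC MMC MMC MMC MMC MMC MMC MMC MMC.

MMCMMCMMCMMCMMCMMCMMCMMCMMC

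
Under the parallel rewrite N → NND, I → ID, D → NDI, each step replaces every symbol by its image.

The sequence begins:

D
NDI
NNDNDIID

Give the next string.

Apply φ to NNDNDIID symbol by symbol: N→NND, N→NND, D→NDI, N→NND, D→NDI, I→ID, I→ID, D→NDI; joined: NND NND NDI NND NDI ID ID NDI.

NNDNNDNDINNDNDIIDIDNDI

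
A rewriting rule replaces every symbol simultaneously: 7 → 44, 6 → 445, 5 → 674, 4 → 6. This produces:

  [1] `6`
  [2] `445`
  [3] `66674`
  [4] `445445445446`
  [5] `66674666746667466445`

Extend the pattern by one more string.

Replace each of the 20 characters of 66674666746667466445 in place — 445 445 445 44 6 445 445 445 44 6 445 445 445 44 6 445 445 6 6 674 — and concatenate.

44544544544644544544544644544544544644544566674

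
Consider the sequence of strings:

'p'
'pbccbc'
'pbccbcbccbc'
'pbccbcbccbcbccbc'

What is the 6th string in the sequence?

Every step adds bccbc to the end: s(k+1) = s(k)·bccbc.
From pbccbcbccbcbccbc, 2 further steps: pbccbcbccbcbccbc → pbccbcbccbcbccbcbccbc → (answer).

pbccbcbccbcbccbcbccbcbccbc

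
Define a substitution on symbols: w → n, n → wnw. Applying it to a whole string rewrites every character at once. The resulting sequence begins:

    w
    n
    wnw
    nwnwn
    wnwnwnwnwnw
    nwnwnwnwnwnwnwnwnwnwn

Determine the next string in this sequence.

Replace each of the 21 characters of nwnwnwnwnwnwnwnwnwnwn in place — wnw n wnw n wnw n wnw n wnw n wnw n wnw n wnw n wnw n wnw n wnw — and concatenate.

wnwnwnwnwnwnwnwnwnwnwnwnwnwnwnwnwnwnwnwnwnw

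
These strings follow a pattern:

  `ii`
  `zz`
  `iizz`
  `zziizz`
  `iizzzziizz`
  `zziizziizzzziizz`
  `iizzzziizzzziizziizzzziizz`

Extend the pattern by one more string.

From term 3 onward, concatenate the second-to-last term with the last: ii·zz = iizz, zz·iizz = zziizz, …
Continuing: zziizziizzzziizz · iizzzziizzzziizziizzzziizz gives term 8.

zziizziizzzziizziizzzziizzzziizziizzzziizz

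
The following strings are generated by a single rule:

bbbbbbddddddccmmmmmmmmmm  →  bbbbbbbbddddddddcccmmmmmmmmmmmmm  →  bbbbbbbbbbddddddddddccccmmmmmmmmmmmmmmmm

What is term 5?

bbbbbbbbbbbbbbddddddddddddddccccccmmmmmmmmmmmmmmmmmmmmmm

The n-th term is 2n b's then 2n d's then n-1 c's then 3n+1 m's, where the shown terms are n = 3, 4, 5.
Setting n = 7 gives 14, 14, 6, 22 characters in each block.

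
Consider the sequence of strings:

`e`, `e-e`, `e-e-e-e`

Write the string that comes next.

Each string is two copies of the previous one joined by '-'.
Doubling e-e-e-e with '-' between the halves:

e-e-e-e-e-e-e-e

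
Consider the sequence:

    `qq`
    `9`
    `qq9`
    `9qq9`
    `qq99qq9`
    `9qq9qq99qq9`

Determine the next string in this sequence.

From term 3 onward, concatenate the second-to-last term with the last: qq·9 = qq9, 9·qq9 = 9qq9, …
Continuing: qq99qq9 · 9qq9qq99qq9 gives term 7.

qq99qq99qq9qq99qq9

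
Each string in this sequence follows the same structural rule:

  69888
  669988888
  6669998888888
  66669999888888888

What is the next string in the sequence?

Term n consists of n 6's, followed by n 9's, followed by 2n+1 8's (n = 1, 2, …).
At n = 5 the blocks have lengths 5, 5, 11.

666669999988888888888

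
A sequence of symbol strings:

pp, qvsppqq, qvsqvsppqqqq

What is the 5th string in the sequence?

qvsqvsqvsqvsppqqqqqqqq

Each term wraps the previous one in qvs on the left and qq on the right.
From qvsqvsppqqqq, 2 further steps: qvsqvsppqqqq → qvsqvsqvsppqqqqqq → (answer).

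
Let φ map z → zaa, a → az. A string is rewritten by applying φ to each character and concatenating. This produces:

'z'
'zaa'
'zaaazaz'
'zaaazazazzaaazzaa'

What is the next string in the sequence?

φ(zaaazazazzaaazzaa) expands symbol-by-symbol to zaa az az az zaa az zaa az zaa zaa az az az zaa zaa az az; joining the 17 pieces gives the next term.

zaaazazazzaaazzaaazzaazaaazazazzaazaaazaz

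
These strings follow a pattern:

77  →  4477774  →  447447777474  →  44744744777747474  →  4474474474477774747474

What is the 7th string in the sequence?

44744744744744744777747474747474

Each term wraps the previous one in 447 on the left and 74 on the right.
From 4474474474477774747474, 2 further steps: 4474474474477774747474 → 447447447447447777474747474 → (answer).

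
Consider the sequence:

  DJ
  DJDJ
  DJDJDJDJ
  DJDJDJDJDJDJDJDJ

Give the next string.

Each string is two copies of the previous one concatenated.
Doubling DJDJDJDJDJDJDJDJ:

DJDJDJDJDJDJDJDJDJDJDJDJDJDJDJDJ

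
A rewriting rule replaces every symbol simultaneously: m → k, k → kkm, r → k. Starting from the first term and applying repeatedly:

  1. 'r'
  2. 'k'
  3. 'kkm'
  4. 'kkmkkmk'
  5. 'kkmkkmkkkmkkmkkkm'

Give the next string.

kkmkkmkkkmkkmkkkmkkmkkmkkkmkkmkkkmkkmkkmk

Applying the rule to each of the 17 symbols of kkmkkmkkkmkkmkkkm gives the pieces kkm kkm k kkm kkm k kkm kkm kkm k kkm kkm k kkm kkm kkm k, which concatenate to the answer.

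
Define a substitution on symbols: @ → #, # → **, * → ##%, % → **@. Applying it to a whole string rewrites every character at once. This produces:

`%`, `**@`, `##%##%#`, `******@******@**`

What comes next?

##%##%##%##%##%##%###%##%##%##%##%##%###%##%

Applying the rule to each of the 16 symbols of ******@******@** gives the pieces ##% ##% ##% ##% ##% ##% # ##% ##% ##% ##% ##% ##% # ##% ##%, which concatenate to the answer.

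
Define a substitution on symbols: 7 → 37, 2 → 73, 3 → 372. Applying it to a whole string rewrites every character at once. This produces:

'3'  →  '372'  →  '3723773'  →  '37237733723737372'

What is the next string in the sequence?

Replace each of the 17 characters of 37237733723737372 in place — 372 37 73 372 37 37 372 372 37 73 372 37 372 37 372 37 73 — and concatenate.

37237733723737372372377337237372373723773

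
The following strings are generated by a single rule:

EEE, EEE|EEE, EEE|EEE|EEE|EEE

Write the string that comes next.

Each string is two copies of the previous one joined by '|'.
One more doubling of EEE|EEE|EEE|EEE gives the answer.

EEE|EEE|EEE|EEE|EEE|EEE|EEE|EEE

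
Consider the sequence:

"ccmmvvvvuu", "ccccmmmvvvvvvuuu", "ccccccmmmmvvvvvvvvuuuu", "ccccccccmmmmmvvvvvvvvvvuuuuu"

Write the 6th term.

ccccccccccccmmmmmmmvvvvvvvvvvvvvvuuuuuuu

Term n consists of 2n-2 c's, followed by n m's, followed by 2n v's, followed by n u's, where the shown terms are n = 2, 3, 4, 5.
At n = 7 the blocks have lengths 12, 7, 14, 7.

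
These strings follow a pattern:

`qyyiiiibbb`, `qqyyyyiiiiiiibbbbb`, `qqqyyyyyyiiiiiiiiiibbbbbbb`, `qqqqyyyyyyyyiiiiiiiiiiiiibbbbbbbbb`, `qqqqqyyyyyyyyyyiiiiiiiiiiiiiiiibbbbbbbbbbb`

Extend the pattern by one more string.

Reading off run lengths: q runs 1, 2, 3, 4, 5; y runs 2, 4, 6, 8, 10; i runs 4, 7, 10, 13, 16; b runs 3, 5, 7, 9, 11 — each is linear in n (n = 1, 2, …).
For the next term, n = 6, so the run lengths are 6, 12, 19, 13.

qqqqqqyyyyyyyyyyyyiiiiiiiiiiiiiiiiiiibbbbbbbbbbbbb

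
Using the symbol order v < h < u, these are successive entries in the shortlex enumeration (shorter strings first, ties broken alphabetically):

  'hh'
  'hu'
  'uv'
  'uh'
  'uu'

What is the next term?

After uu the length-2 strings are exhausted; the first length-3 string is 3 copies of v.

vvv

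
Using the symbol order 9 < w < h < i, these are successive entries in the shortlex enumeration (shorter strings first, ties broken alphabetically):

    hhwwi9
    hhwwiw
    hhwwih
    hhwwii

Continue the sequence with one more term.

The successor of hhwwii increments the rightmost position that isn't already i and resets every position after it to 9.

hhwh99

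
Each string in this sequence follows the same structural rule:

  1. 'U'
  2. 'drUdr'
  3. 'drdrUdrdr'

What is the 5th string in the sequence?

drdrdrdrUdrdrdrdr

s(k+1) = dr·s(k)·dr, so each term gains dr as a prefix and dr as a suffix.
From drdrUdrdr, 2 further steps: drdrUdrdr → drdrdrUdrdrdr → (answer).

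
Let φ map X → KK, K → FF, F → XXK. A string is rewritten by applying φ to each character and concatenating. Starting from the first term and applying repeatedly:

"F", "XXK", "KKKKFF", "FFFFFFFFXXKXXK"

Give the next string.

XXKXXKXXKXXKXXKXXKXXKXXKKKKKFFKKKKFF

φ(FFFFFFFFXXKXXK) expands symbol-by-symbol to XXK XXK XXK XXK XXK XXK XXK XXK KK KK FF KK KK FF; joining the 14 pieces gives the next term.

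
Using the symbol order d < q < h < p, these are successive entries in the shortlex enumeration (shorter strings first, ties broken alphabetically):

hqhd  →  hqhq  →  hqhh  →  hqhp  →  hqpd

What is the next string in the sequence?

hqpq

Treat hqpd as a base-4 numeral over the given alphabet and add one, carrying through any trailing p's.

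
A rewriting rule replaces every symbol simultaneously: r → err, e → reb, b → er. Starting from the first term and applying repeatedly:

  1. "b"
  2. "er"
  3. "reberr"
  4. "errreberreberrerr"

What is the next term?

φ(errreberreberrerr) expands symbol-by-symbol to reb err err err reb er reb err err reb er reb err err reb err err; joining the 17 pieces gives the next term.

reberrerrerrreberreberrerrreberreberrerrreberrerr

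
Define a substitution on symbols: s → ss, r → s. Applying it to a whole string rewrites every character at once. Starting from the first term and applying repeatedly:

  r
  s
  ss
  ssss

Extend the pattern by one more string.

Apply φ to ssss symbol by symbol: s→ss, s→ss, s→ss, s→ss; joined: ss ss ss ss.

ssssssss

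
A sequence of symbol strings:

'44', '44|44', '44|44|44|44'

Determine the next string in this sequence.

s(k+1) = s(k)·|·s(k) — each term doubles the last with '|' between the halves.
So the next term is two copies of 44|44|44|44 with '|' between the halves.

44|44|44|44|44|44|44|44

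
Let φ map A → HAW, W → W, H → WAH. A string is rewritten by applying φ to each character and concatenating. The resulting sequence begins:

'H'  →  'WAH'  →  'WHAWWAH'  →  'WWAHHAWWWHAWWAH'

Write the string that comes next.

WWHAWWAHWAHHAWWWWWAHHAWWWHAWWAH

φ(WWAHHAWWWHAWWAH) expands symbol-by-symbol to W W HAW WAH WAH HAW W W W WAH HAW W W HAW WAH; joining the 15 pieces gives the next term.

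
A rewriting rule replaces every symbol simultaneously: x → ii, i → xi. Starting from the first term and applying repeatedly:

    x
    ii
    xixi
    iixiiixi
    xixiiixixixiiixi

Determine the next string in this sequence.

φ(xixiiixixixiiixi) expands symbol-by-symbol to ii xi ii xi xi xi ii xi ii xi ii xi xi xi ii xi; joining the 16 pieces gives the next term.

iixiiixixixiiixiiixiiixixixiiixi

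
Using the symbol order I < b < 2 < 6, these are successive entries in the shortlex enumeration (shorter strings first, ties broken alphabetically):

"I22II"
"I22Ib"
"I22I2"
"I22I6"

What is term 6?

I22bb

Continuing the enumeration 2 steps past I22I6: I22I6 → I22bI → (answer).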